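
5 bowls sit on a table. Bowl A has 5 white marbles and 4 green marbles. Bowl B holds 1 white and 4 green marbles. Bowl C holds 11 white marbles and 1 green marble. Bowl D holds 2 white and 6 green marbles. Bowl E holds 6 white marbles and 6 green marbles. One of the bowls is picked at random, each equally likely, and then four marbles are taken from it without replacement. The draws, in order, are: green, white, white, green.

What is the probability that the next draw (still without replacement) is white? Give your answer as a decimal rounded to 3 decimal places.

Under each hypothesis, the probability of the observed sequence is: P(data | bowl A) = (4/9)(5/8)(4/7)(3/6) = 0.079365; P(data | bowl B) = (4/5)(1/4)(0/3) = 0; P(data | bowl C) = (1/12)(11/11)(10/10)(0/9) = 0; P(data | bowl D) = (6/8)(2/7)(1/6)(5/5) = 0.035714; P(data | bowl E) = (6/12)(6/11)(5/10)(5/9) = 0.075758.
Multiplying each by its prior: 1/5 · 0.079365 = 0.015873, 1/5 · 0 = 0, 1/5 · 0 = 0, 1/5 · 0.035714 = 0.0071429, 1/5 · 0.075758 = 0.015152; summing to 0.038167.
The posterior is then P(bowl A | data) = 0.41588, P(bowl B | data) = 0, P(bowl C | data) = 0, P(bowl D | data) = 0.18715, P(bowl E | data) = 0.39698.
Averaging over the posterior, P(white next | data) = (3/5)(0.41588) + (0)(0.18715) + (1/2)(0.39698) = 0.44802.

0.448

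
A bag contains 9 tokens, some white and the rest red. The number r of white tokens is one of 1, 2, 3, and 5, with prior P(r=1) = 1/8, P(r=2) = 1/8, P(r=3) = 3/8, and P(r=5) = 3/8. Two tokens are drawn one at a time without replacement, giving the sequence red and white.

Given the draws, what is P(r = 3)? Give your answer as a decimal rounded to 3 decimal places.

0.397

Under each hypothesis, the probability of the observed sequence is: P(data | r = 1) = (8/9)(1/8) = 1/9; P(data | r = 2) = (7/9)(2/8) = 7/36; P(data | r = 3) = (6/9)(3/8) = 1/4; P(data | r = 5) = (4/9)(5/8) = 5/18.
The prior-weighted likelihoods are 1/8 · 1/9 = 1/72, 1/8 · 7/36 = 7/288, 3/8 · 1/4 = 3/32, 3/8 · 5/18 = 5/48; these sum to 17/72.
Hence P(r = 3 | data) = (3/32) / (17/72) = 27/68.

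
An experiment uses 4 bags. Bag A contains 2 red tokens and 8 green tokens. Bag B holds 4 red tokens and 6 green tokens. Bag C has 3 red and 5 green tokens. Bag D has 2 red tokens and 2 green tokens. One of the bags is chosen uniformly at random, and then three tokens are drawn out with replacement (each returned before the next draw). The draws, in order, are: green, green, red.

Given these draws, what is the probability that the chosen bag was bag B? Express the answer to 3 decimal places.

0.265

Under each hypothesis, the probability of the observed sequence is: P(data | bag A) = (8/10)(8/10)(2/10) = 0.128; P(data | bag B) = (6/10)(6/10)(4/10) = 0.144; P(data | bag C) = (5/8)(5/8)(3/8) = 0.14648; P(data | bag D) = (2/4)(2/4)(2/4) = 0.125.
Weighting by the prior gives 1/4 · 0.128 = 0.032, 1/4 · 0.144 = 0.036, 1/4 · 0.14648 = 0.036621, 1/4 · 0.125 = 0.03125; summing to 0.13587.
So P(bag B | data) = (0.036) / (0.13587) = 0.26496.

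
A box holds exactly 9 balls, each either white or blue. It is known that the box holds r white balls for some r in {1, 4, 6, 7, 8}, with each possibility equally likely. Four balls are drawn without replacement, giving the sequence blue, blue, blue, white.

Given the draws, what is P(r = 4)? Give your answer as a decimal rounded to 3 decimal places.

0.392

Compute the likelihood of the observed sequence for each case: P(data | r = 1) = (8/9)(7/8)(6/7)(1/6) = 1/9; P(data | r = 4) = (5/9)(4/8)(3/7)(4/6) = 5/63; P(data | r = 6) = (3/9)(2/8)(1/7)(6/6) = 1/84; P(data | r = 7) = (2/9)(1/8)(0/7) = 0; P(data | r = 8) = (1/9)(0/8) = 0.
Weighting by the prior gives 1/5 · 1/9 = 1/45, 1/5 · 5/63 = 1/63, 1/5 · 1/84 = 1/420, 1/5 · 0 = 0, 1/5 · 0 = 0; these sum to 17/420.
Hence P(r = 4 | data) = (1/63) / (17/420) = 20/51.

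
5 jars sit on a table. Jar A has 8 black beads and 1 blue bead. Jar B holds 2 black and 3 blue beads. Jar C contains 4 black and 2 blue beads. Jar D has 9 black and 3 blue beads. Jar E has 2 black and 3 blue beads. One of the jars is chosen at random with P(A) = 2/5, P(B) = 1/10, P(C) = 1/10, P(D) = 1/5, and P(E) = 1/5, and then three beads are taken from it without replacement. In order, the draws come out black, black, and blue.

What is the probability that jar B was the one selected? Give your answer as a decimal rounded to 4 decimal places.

0.0786

Compute the likelihood of the observed sequence for each case: P(data | jar A) = (8/9)(7/8)(1/7) = 0.11111; P(data | jar B) = (2/5)(1/4)(3/3) = 0.1; P(data | jar C) = (4/6)(3/5)(2/4) = 0.2; P(data | jar D) = (9/12)(8/11)(3/10) = 0.16364; P(data | jar E) = (2/5)(1/4)(3/3) = 0.1.
Multiplying each by its prior: 2/5 · 0.11111 = 0.044444, 1/10 · 0.1 = 0.01, 1/10 · 0.2 = 0.02, 1/5 · 0.16364 = 0.032727, 1/5 · 0.1 = 0.02; these sum to 0.12717.
Hence P(jar B | data) = (0.01) / (0.12717) = 0.078634.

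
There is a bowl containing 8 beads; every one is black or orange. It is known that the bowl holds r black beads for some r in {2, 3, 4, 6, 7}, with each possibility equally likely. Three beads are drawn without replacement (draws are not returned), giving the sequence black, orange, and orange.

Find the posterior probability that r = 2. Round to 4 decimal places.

0.3333

Under each hypothesis, the probability of the observed sequence is: P(data | r = 2) = (2/8)(6/7)(5/6) = 5/28; P(data | r = 3) = (3/8)(5/7)(4/6) = 5/28; P(data | r = 4) = (4/8)(4/7)(3/6) = 1/7; P(data | r = 6) = (6/8)(2/7)(1/6) = 1/28; P(data | r = 7) = (7/8)(1/7)(0/6) = 0.
The prior-weighted likelihoods are 1/5 · 5/28 = 1/28, 1/5 · 5/28 = 1/28, 1/5 · 1/7 = 1/35, 1/5 · 1/28 = 1/140, 1/5 · 0 = 0; with total 3/28.
By Bayes' rule, P(r = 2 | data) = (1/28) / (3/28) = 1/3.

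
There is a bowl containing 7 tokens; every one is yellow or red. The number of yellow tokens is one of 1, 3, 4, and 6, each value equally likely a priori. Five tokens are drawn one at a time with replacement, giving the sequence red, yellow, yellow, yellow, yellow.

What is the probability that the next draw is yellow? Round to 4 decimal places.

0.7057

Compute the likelihood of the observed sequence for each case: P(data | r = 1) = (6/7)(1/7)(1/7)(1/7)(1/7) = 0.00035699; P(data | r = 3) = (4/7)(3/7)(3/7)(3/7)(3/7) = 0.019278; P(data | r = 4) = (3/7)(4/7)(4/7)(4/7)(4/7) = 0.045695; P(data | r = 6) = (1/7)(6/7)(6/7)(6/7)(6/7) = 0.077111.
Weighting by the prior gives 1/4 · 0.00035699 = 8.9249e-05, 1/4 · 0.019278 = 0.0048194, 1/4 · 0.045695 = 0.011424, 1/4 · 0.077111 = 0.019278; with total 0.03561.
Dividing through by the total gives posterior P(r = 1 | data) = 0.0025063, P(r = 3 | data) = 0.13534, P(r = 4 | data) = 0.3208, P(r = 6 | data) = 0.54135.
The predictive probability is P(yellow next | data) = (1/7)(0.0025063) + (3/7)(0.13534) + (4/7)(0.3208) + (6/7)(0.54135) = 0.70569.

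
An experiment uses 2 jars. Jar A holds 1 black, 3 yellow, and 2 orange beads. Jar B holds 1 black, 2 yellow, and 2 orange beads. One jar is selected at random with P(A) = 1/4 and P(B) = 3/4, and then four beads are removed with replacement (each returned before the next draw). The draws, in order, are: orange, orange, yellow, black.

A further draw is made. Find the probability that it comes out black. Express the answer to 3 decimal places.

The likelihood of the observed sequence under each hypothesis: P(data | jar A) = (2/6)(2/6)(3/6)(1/6) = 0.0092593; P(data | jar B) = (2/5)(2/5)(2/5)(1/5) = 0.0128.
Multiplying each by its prior: 1/4 · 0.0092593 = 0.0023148, 3/4 · 0.0128 = 0.0096; these sum to 0.011915.
Normalising, the posterior is P(jar A | data) = 0.19428, P(jar B | data) = 0.80572.
So P(black next | data) = Σ P(black next | H) P(H | data) = (1/6)(0.19428) + (1/5)(0.80572) = 0.19352.

0.194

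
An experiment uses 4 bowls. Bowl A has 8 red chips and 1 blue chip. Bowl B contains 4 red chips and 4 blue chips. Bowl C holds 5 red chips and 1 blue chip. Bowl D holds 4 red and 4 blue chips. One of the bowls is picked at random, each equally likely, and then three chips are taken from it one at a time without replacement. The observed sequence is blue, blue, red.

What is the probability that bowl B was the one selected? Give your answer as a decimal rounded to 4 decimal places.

0.5000

Compute the likelihood of the observed sequence for each case: P(data | bowl A) = (1/9)(0/8) = 0; P(data | bowl B) = (4/8)(3/7)(4/6) = 1/7; P(data | bowl C) = (1/6)(0/5) = 0; P(data | bowl D) = (4/8)(3/7)(4/6) = 1/7.
The prior-weighted likelihoods are 1/4 · 0 = 0, 1/4 · 1/7 = 1/28, 1/4 · 0 = 0, 1/4 · 1/7 = 1/28; with total 1/14.
Hence P(bowl B | data) = (1/28) / (1/14) = 1/2.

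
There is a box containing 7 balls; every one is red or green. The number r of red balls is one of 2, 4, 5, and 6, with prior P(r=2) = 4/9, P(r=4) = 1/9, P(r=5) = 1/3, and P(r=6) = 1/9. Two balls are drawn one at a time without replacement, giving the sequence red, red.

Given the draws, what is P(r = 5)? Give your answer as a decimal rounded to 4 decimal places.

0.5455

Compute the likelihood of the observed sequence for each case: P(data | r = 2) = (2/7)(1/6) = 1/21; P(data | r = 4) = (4/7)(3/6) = 2/7; P(data | r = 5) = (5/7)(4/6) = 10/21; P(data | r = 6) = (6/7)(5/6) = 5/7.
Weighting by the prior gives 4/9 · 1/21 = 4/189, 1/9 · 2/7 = 2/63, 1/3 · 10/21 = 10/63, 1/9 · 5/7 = 5/63; these sum to 55/189.
So P(r = 5 | data) = (10/63) / (55/189) = 6/11.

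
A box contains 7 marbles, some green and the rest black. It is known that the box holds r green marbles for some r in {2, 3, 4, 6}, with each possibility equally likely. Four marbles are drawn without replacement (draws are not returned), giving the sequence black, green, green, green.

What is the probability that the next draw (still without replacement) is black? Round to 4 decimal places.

Compute the likelihood of the observed sequence for each case: P(data | r = 2) = (5/7)(2/6)(1/5)(0/4) = 0; P(data | r = 3) = (4/7)(3/6)(2/5)(1/4) = 1/35; P(data | r = 4) = (3/7)(4/6)(3/5)(2/4) = 3/35; P(data | r = 6) = (1/7)(6/6)(5/5)(4/4) = 1/7.
Multiplying each by its prior: 1/4 · 0 = 0, 1/4 · 1/35 = 1/140, 1/4 · 3/35 = 3/140, 1/4 · 1/7 = 1/28; summing to 9/140.
The posterior is then P(r = 2 | data) = 0, P(r = 3 | data) = 1/9, P(r = 4 | data) = 1/3, P(r = 6 | data) = 5/9.
Averaging over the posterior, P(black next | data) = (1)(1/9) + (2/3)(1/3) + (0)(5/9) = 1/3.

0.3333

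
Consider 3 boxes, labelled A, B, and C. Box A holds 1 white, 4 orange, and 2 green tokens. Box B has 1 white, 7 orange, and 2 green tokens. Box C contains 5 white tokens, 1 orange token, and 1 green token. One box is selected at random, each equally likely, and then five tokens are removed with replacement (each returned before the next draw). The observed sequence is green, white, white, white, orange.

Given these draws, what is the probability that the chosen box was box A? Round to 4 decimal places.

Compute the likelihood of the observed sequence for each case: P(data | box A) = (2/7)(1/7)(1/7)(1/7)(4/7) = 0.00047599; P(data | box B) = (2/10)(1/10)(1/10)(1/10)(7/10) = 0.00014; P(data | box C) = (1/7)(5/7)(5/7)(5/7)(1/7) = 0.0074374.
The prior-weighted likelihoods are 1/3 · 0.00047599 = 0.00015866, 1/3 · 0.00014 = 4.6667e-05, 1/3 · 0.0074374 = 0.0024791; these sum to 0.0026845.
By Bayes' rule, P(box A | data) = (0.00015866) / (0.0026845) = 0.059105.

0.0591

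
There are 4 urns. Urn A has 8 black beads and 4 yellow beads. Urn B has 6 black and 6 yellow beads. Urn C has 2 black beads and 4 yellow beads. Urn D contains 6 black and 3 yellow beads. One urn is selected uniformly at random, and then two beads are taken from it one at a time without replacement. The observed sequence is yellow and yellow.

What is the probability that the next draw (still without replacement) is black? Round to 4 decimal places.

0.5995

For each hypothesis, P(data | H) works out to: P(data | urn A) = (4/12)(3/11) = 0.090909; P(data | urn B) = (6/12)(5/11) = 0.22727; P(data | urn C) = (4/6)(3/5) = 0.4; P(data | urn D) = (3/9)(2/8) = 0.083333.
The prior-weighted likelihoods are 1/4 · 0.090909 = 0.022727, 1/4 · 0.22727 = 0.056818, 1/4 · 0.4 = 0.1, 1/4 · 0.083333 = 0.020833; these sum to 0.20038.
Normalising, the posterior is P(urn A | data) = 0.11342, P(urn B | data) = 0.28355, P(urn C | data) = 0.49905, P(urn D | data) = 0.10397.
Averaging over the posterior, P(black next | data) = (4/5)(0.11342) + (3/5)(0.28355) + (1/2)(0.49905) + (6/7)(0.10397) = 0.59951.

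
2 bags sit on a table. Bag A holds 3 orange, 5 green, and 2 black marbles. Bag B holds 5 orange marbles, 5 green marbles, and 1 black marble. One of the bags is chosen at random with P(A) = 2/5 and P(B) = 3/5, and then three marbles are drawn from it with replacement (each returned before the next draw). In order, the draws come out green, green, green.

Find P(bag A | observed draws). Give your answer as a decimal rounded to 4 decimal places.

The likelihood of the observed sequence under each hypothesis: P(data | bag A) = (5/10)(5/10)(5/10) = 0.125; P(data | bag B) = (5/11)(5/11)(5/11) = 0.093914.
The prior-weighted likelihoods are 2/5 · 0.125 = 0.05, 3/5 · 0.093914 = 0.056349; with total 0.10635.
Therefore the posterior P(bag A | data) = (0.05) / (0.10635) = 0.47015.

0.4702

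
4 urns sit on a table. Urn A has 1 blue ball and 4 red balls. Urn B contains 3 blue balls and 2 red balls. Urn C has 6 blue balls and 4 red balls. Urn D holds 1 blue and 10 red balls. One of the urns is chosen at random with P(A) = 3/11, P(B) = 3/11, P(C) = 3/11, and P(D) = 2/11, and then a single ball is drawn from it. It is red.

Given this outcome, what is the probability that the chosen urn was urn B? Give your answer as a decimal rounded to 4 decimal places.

Under each hypothesis, the probability of this draw is: P(data | urn A) = (4/5) = 4/5; P(data | urn B) = (2/5) = 2/5; P(data | urn C) = (4/10) = 2/5; P(data | urn D) = (10/11) = 10/11.
Multiplying each by its prior: 3/11 · 4/5 = 12/55, 3/11 · 2/5 = 6/55, 3/11 · 2/5 = 6/55, 2/11 · 10/11 = 20/121; with total 364/605.
So P(urn B | data) = (6/55) / (364/605) = 33/182.

0.1813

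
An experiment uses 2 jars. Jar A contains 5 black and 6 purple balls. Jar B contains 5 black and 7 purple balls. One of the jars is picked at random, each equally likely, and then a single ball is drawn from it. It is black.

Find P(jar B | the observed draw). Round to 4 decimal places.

0.4783

Under each hypothesis, the probability of this draw is: P(data | jar A) = (5/11) = 5/11; P(data | jar B) = (5/12) = 5/12.
Weighting by the prior gives 1/2 · 5/11 = 5/22, 1/2 · 5/12 = 5/24; summing to 115/264.
Therefore the posterior P(jar B | data) = (5/24) / (115/264) = 11/23.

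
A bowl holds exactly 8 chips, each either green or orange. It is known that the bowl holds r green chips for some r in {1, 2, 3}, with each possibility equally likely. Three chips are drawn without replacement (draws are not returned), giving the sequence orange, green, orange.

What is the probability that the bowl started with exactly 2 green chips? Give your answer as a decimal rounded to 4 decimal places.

0.3704

The likelihood of the observed sequence under each hypothesis: P(data | r = 1) = (7/8)(1/7)(6/6) = 1/8; P(data | r = 2) = (6/8)(2/7)(5/6) = 5/28; P(data | r = 3) = (5/8)(3/7)(4/6) = 5/28.
Weighting by the prior gives 1/3 · 1/8 = 1/24, 1/3 · 5/28 = 5/84, 1/3 · 5/28 = 5/84; with total 9/56.
Therefore the posterior P(r = 2 | data) = (5/84) / (9/56) = 10/27.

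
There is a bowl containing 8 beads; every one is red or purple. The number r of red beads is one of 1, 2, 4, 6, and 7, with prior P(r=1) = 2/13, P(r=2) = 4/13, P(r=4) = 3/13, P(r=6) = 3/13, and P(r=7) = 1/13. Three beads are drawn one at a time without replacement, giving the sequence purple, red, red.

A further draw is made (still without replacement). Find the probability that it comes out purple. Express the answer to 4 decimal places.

0.4116

Compute the likelihood of the observed sequence for each case: P(data | r = 1) = (7/8)(1/7)(0/6) = 0; P(data | r = 2) = (6/8)(2/7)(1/6) = 1/28; P(data | r = 4) = (4/8)(4/7)(3/6) = 1/7; P(data | r = 6) = (2/8)(6/7)(5/6) = 5/28; P(data | r = 7) = (1/8)(7/7)(6/6) = 1/8.
Weighting by the prior gives 2/13 · 0 = 0, 4/13 · 1/28 = 1/91, 3/13 · 1/7 = 3/91, 3/13 · 5/28 = 15/364, 1/13 · 1/8 = 1/104; summing to 69/728.
The posterior is then P(r = 1 | data) = 0, P(r = 2 | data) = 8/69, P(r = 4 | data) = 8/23, P(r = 6 | data) = 10/23, P(r = 7 | data) = 7/69.
The predictive probability is P(purple next | data) = (1)(8/69) + (3/5)(8/23) + (1/5)(10/23) + (0)(7/69) = 142/345.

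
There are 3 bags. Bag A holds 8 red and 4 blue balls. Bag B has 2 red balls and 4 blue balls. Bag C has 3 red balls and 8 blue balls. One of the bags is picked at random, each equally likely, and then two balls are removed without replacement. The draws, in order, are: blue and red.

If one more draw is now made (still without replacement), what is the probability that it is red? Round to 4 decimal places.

For each hypothesis, P(data | H) works out to: P(data | bag A) = (4/12)(8/11) = 8/33; P(data | bag B) = (4/6)(2/5) = 4/15; P(data | bag C) = (8/11)(3/10) = 12/55.
Multiplying each by its prior: 1/3 · 8/33 = 8/99, 1/3 · 4/15 = 4/45, 1/3 · 12/55 = 4/55; with total 8/33.
Normalising, the posterior is P(bag A | data) = 1/3, P(bag B | data) = 11/30, P(bag C | data) = 3/10.
Averaging over the posterior, P(red next | data) = (7/10)(1/3) + (1/4)(11/30) + (2/9)(3/10) = 47/120.

0.3917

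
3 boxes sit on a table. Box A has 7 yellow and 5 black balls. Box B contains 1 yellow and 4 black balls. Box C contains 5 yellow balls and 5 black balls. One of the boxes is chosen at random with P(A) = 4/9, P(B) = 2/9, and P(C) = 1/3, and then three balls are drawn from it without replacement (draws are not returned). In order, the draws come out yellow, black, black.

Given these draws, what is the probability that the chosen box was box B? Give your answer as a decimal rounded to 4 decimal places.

0.3223

Under each hypothesis, the probability of the observed sequence is: P(data | box A) = (7/12)(5/11)(4/10) = 7/66; P(data | box B) = (1/5)(4/4)(3/3) = 1/5; P(data | box C) = (5/10)(5/9)(4/8) = 5/36.
The prior-weighted likelihoods are 4/9 · 7/66 = 14/297, 2/9 · 1/5 = 2/45, 1/3 · 5/36 = 5/108; summing to 91/660.
So P(box B | data) = (2/45) / (91/660) = 88/273.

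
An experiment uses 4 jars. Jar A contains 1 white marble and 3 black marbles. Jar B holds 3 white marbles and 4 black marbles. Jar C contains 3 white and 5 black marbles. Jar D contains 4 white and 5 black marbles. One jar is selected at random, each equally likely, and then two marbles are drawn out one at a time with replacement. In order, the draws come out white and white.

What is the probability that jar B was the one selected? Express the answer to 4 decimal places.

Under each hypothesis, the probability of the observed sequence is: P(data | jar A) = (1/4)(1/4) = 0.0625; P(data | jar B) = (3/7)(3/7) = 0.18367; P(data | jar C) = (3/8)(3/8) = 0.14062; P(data | jar D) = (4/9)(4/9) = 0.19753.
Multiplying each by its prior: 1/4 · 0.0625 = 0.015625, 1/4 · 0.18367 = 0.045918, 1/4 · 0.14062 = 0.035156, 1/4 · 0.19753 = 0.049383; with total 0.14608.
Hence P(jar B | data) = (0.045918) / (0.14608) = 0.31433.

0.3143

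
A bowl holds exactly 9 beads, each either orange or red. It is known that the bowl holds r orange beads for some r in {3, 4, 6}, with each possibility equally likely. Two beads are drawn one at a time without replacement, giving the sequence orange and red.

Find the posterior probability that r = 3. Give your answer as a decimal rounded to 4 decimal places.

Compute the likelihood of the observed sequence for each case: P(data | r = 3) = (3/9)(6/8) = 1/4; P(data | r = 4) = (4/9)(5/8) = 5/18; P(data | r = 6) = (6/9)(3/8) = 1/4.
Weighting by the prior gives 1/3 · 1/4 = 1/12, 1/3 · 5/18 = 5/54, 1/3 · 1/4 = 1/12; these sum to 7/27.
Hence P(r = 3 | data) = (1/12) / (7/27) = 9/28.

0.3214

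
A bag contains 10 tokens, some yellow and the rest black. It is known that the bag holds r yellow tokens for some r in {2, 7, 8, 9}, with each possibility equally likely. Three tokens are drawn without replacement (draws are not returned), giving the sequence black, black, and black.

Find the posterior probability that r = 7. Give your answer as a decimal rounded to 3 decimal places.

For each hypothesis, P(data | H) works out to: P(data | r = 2) = (8/10)(7/9)(6/8) = 7/15; P(data | r = 7) = (3/10)(2/9)(1/8) = 1/120; P(data | r = 8) = (2/10)(1/9)(0/8) = 0; P(data | r = 9) = (1/10)(0/9) = 0.
Weighting by the prior gives 1/4 · 7/15 = 7/60, 1/4 · 1/120 = 1/480, 1/4 · 0 = 0, 1/4 · 0 = 0; these sum to 19/160.
So P(r = 7 | data) = (1/480) / (19/160) = 1/57.

0.018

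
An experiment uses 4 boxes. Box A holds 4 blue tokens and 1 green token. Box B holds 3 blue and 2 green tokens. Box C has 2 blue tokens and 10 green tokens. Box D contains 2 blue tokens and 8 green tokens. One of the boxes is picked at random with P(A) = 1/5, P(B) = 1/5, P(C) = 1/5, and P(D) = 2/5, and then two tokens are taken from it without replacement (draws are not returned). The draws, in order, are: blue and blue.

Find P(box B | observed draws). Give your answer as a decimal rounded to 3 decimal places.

0.313

The likelihood of the observed sequence under each hypothesis: P(data | box A) = (4/5)(3/4) = 3/5; P(data | box B) = (3/5)(2/4) = 3/10; P(data | box C) = (2/12)(1/11) = 1/66; P(data | box D) = (2/10)(1/9) = 1/45.
The prior-weighted likelihoods are 1/5 · 3/5 = 3/25, 1/5 · 3/10 = 3/50, 1/5 · 1/66 = 1/330, 2/5 · 1/45 = 2/225; summing to 19/99.
Therefore the posterior P(box B | data) = (3/50) / (19/99) = 297/950.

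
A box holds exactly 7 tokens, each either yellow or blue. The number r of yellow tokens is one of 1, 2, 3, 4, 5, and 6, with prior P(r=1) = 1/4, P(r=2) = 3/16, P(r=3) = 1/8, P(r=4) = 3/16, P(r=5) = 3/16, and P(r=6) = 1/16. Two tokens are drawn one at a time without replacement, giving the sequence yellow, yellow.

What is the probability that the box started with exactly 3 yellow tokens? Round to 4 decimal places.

0.0833

For each hypothesis, P(data | H) works out to: P(data | r = 1) = (1/7)(0/6) = 0; P(data | r = 2) = (2/7)(1/6) = 1/21; P(data | r = 3) = (3/7)(2/6) = 1/7; P(data | r = 4) = (4/7)(3/6) = 2/7; P(data | r = 5) = (5/7)(4/6) = 10/21; P(data | r = 6) = (6/7)(5/6) = 5/7.
Weighting by the prior gives 1/4 · 0 = 0, 3/16 · 1/21 = 1/112, 1/8 · 1/7 = 1/56, 3/16 · 2/7 = 3/56, 3/16 · 10/21 = 5/56, 1/16 · 5/7 = 5/112; these sum to 3/14.
Therefore the posterior P(r = 3 | data) = (1/56) / (3/14) = 1/12.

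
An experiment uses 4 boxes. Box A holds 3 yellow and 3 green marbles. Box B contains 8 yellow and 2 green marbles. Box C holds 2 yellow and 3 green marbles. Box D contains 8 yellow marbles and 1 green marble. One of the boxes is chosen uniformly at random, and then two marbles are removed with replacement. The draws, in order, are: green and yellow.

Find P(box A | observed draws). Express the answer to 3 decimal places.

0.334

The likelihood of the observed sequence under each hypothesis: P(data | box A) = (3/6)(3/6) = 0.25; P(data | box B) = (2/10)(8/10) = 0.16; P(data | box C) = (3/5)(2/5) = 0.24; P(data | box D) = (1/9)(8/9) = 0.098765.
Multiplying each by its prior: 1/4 · 0.25 = 0.0625, 1/4 · 0.16 = 0.04, 1/4 · 0.24 = 0.06, 1/4 · 0.098765 = 0.024691; these sum to 0.18719.
So P(box A | data) = (0.0625) / (0.18719) = 0.33388.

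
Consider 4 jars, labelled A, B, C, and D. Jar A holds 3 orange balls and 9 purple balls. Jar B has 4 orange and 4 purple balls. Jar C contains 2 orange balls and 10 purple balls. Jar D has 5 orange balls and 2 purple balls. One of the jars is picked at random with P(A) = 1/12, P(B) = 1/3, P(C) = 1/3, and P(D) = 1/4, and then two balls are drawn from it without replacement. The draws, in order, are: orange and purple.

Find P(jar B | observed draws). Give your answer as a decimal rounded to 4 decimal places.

0.4284

For each hypothesis, P(data | H) works out to: P(data | jar A) = (3/12)(9/11) = 0.20455; P(data | jar B) = (4/8)(4/7) = 0.28571; P(data | jar C) = (2/12)(10/11) = 0.15152; P(data | jar D) = (5/7)(2/6) = 0.2381.
Weighting by the prior gives 1/12 · 0.20455 = 0.017045, 1/3 · 0.28571 = 0.095238, 1/3 · 0.15152 = 0.050505, 1/4 · 0.2381 = 0.059524; summing to 0.22231.
Therefore the posterior P(jar B | data) = (0.095238) / (0.22231) = 0.4284.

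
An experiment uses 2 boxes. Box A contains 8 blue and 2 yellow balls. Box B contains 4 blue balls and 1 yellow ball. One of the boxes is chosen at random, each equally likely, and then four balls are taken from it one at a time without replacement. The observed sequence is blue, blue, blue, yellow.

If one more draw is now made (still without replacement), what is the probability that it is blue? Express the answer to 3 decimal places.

Compute the likelihood of the observed sequence for each case: P(data | box A) = (8/10)(7/9)(6/8)(2/7) = 2/15; P(data | box B) = (4/5)(3/4)(2/3)(1/2) = 1/5.
Weighting by the prior gives 1/2 · 2/15 = 1/15, 1/2 · 1/5 = 1/10; with total 1/6.
Dividing through by the total gives posterior P(box A | data) = 2/5, P(box B | data) = 3/5.
The predictive probability is P(blue next | data) = (5/6)(2/5) + (1)(3/5) = 14/15.

0.933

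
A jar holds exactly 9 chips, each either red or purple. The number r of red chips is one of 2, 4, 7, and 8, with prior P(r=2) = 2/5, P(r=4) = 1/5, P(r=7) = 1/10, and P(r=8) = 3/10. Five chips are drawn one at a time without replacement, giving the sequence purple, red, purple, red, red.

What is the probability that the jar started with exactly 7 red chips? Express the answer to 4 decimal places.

Under each hypothesis, the probability of the observed sequence is: P(data | r = 2) = (7/9)(2/8)(6/7)(1/6)(0/5) = 0; P(data | r = 4) = (5/9)(4/8)(4/7)(3/6)(2/5) = 0.031746; P(data | r = 7) = (2/9)(7/8)(1/7)(6/6)(5/5) = 0.027778; P(data | r = 8) = (1/9)(8/8)(0/7) = 0.
Weighting by the prior gives 2/5 · 0 = 0, 1/5 · 0.031746 = 0.0063492, 1/10 · 0.027778 = 0.0027778, 3/10 · 0 = 0; these sum to 0.009127.
By Bayes' rule, P(r = 7 | data) = (0.0027778) / (0.009127) = 0.30435.

0.3043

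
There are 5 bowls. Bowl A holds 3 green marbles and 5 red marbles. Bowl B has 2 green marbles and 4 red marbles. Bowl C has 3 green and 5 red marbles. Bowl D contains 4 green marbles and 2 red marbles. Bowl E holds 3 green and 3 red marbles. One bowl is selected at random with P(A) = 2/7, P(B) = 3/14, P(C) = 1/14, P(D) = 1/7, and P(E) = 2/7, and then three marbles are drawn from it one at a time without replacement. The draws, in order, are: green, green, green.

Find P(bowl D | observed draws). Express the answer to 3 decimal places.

The likelihood of the observed sequence under each hypothesis: P(data | bowl A) = (3/8)(2/7)(1/6) = 0.017857; P(data | bowl B) = (2/6)(1/5)(0/4) = 0; P(data | bowl C) = (3/8)(2/7)(1/6) = 0.017857; P(data | bowl D) = (4/6)(3/5)(2/4) = 0.2; P(data | bowl E) = (3/6)(2/5)(1/4) = 0.05.
The prior-weighted likelihoods are 2/7 · 0.017857 = 0.005102, 3/14 · 0 = 0, 1/14 · 0.017857 = 0.0012755, 1/7 · 0.2 = 0.028571, 2/7 · 0.05 = 0.014286; these sum to 0.049235.
Hence P(bowl D | data) = (0.028571) / (0.049235) = 0.58031.

0.580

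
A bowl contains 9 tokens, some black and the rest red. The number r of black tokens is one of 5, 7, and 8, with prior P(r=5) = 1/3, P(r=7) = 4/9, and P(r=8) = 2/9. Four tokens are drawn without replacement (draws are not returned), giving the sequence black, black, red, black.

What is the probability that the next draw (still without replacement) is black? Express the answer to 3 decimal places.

Compute the likelihood of the observed sequence for each case: P(data | r = 5) = (5/9)(4/8)(4/7)(3/6) = 5/63; P(data | r = 7) = (7/9)(6/8)(2/7)(5/6) = 5/36; P(data | r = 8) = (8/9)(7/8)(1/7)(6/6) = 1/9.
The prior-weighted likelihoods are 1/3 · 5/63 = 5/189, 4/9 · 5/36 = 5/81, 2/9 · 1/9 = 2/81; with total 64/567.
The posterior is then P(r = 5 | data) = 15/64, P(r = 7 | data) = 35/64, P(r = 8 | data) = 7/32.
Averaging over the posterior, P(black next | data) = (2/5)(15/64) + (4/5)(35/64) + (1)(7/32) = 3/4.

0.750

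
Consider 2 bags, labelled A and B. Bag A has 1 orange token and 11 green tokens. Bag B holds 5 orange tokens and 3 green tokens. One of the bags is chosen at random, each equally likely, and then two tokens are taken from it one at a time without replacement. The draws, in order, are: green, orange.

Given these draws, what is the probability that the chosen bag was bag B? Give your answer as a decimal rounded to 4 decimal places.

Compute the likelihood of the observed sequence for each case: P(data | bag A) = (11/12)(1/11) = 1/12; P(data | bag B) = (3/8)(5/7) = 15/56.
The prior-weighted likelihoods are 1/2 · 1/12 = 1/24, 1/2 · 15/56 = 15/112; with total 59/336.
So P(bag B | data) = (15/112) / (59/336) = 45/59.

0.7627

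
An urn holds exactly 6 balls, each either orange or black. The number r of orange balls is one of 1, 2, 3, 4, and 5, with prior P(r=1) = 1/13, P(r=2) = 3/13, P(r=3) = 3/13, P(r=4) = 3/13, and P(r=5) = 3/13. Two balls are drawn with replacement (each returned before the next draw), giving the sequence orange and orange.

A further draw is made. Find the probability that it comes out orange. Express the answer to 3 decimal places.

0.688

For each hypothesis, P(data | H) works out to: P(data | r = 1) = (1/6)(1/6) = 1/36; P(data | r = 2) = (2/6)(2/6) = 1/9; P(data | r = 3) = (3/6)(3/6) = 1/4; P(data | r = 4) = (4/6)(4/6) = 4/9; P(data | r = 5) = (5/6)(5/6) = 25/36.
The prior-weighted likelihoods are 1/13 · 1/36 = 1/468, 3/13 · 1/9 = 1/39, 3/13 · 1/4 = 3/52, 3/13 · 4/9 = 4/39, 3/13 · 25/36 = 25/156; summing to 163/468.
Dividing through by the total gives posterior P(r = 1 | data) = 1/163, P(r = 2 | data) = 12/163, P(r = 3 | data) = 27/163, P(r = 4 | data) = 48/163, P(r = 5 | data) = 75/163.
So P(orange next | data) = Σ P(orange next | H) P(H | data) = (1/6)(1/163) + (1/3)(12/163) + (1/2)(27/163) + (2/3)(48/163) + (5/6)(75/163) = 673/978.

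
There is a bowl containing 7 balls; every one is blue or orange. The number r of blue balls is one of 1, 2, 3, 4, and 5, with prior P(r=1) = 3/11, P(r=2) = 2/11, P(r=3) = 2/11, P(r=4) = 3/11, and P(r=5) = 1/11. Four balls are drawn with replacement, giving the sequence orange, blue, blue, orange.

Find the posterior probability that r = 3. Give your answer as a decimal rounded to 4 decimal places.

0.2553

The likelihood of the observed sequence under each hypothesis: P(data | r = 1) = (6/7)(1/7)(1/7)(6/7) = 0.014994; P(data | r = 2) = (5/7)(2/7)(2/7)(5/7) = 0.041649; P(data | r = 3) = (4/7)(3/7)(3/7)(4/7) = 0.059975; P(data | r = 4) = (3/7)(4/7)(4/7)(3/7) = 0.059975; P(data | r = 5) = (2/7)(5/7)(5/7)(2/7) = 0.041649.
Multiplying each by its prior: 3/11 · 0.014994 = 0.0040892, 2/11 · 0.041649 = 0.0075726, 2/11 · 0.059975 = 0.010905, 3/11 · 0.059975 = 0.016357, 1/11 · 0.041649 = 0.0037863; summing to 0.042709.
Therefore the posterior P(r = 3 | data) = (0.010905) / (0.042709) = 0.25532.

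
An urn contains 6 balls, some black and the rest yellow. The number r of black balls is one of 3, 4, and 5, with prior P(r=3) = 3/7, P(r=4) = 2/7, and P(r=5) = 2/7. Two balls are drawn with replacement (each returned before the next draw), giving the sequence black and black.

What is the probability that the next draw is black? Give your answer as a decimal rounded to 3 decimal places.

The likelihood of the observed sequence under each hypothesis: P(data | r = 3) = (3/6)(3/6) = 1/4; P(data | r = 4) = (4/6)(4/6) = 4/9; P(data | r = 5) = (5/6)(5/6) = 25/36.
The prior-weighted likelihoods are 3/7 · 1/4 = 3/28, 2/7 · 4/9 = 8/63, 2/7 · 25/36 = 25/126; with total 109/252.
Normalising, the posterior is P(r = 3 | data) = 27/109, P(r = 4 | data) = 32/109, P(r = 5 | data) = 50/109.
The predictive probability is P(black next | data) = (1/2)(27/109) + (2/3)(32/109) + (5/6)(50/109) = 153/218.

0.702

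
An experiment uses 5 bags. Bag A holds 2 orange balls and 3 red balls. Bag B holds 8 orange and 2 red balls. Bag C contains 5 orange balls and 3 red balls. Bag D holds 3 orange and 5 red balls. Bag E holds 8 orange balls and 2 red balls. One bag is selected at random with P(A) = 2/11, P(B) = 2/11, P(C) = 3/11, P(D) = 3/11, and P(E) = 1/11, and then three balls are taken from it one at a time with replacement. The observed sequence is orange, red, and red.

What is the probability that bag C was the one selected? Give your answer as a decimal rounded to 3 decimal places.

0.243

Under each hypothesis, the probability of the observed sequence is: P(data | bag A) = (2/5)(3/5)(3/5) = 0.144; P(data | bag B) = (8/10)(2/10)(2/10) = 0.032; P(data | bag C) = (5/8)(3/8)(3/8) = 0.087891; P(data | bag D) = (3/8)(5/8)(5/8) = 0.14648; P(data | bag E) = (8/10)(2/10)(2/10) = 0.032.
Weighting by the prior gives 2/11 · 0.144 = 0.026182, 2/11 · 0.032 = 0.0058182, 3/11 · 0.087891 = 0.02397, 3/11 · 0.14648 = 0.03995, 1/11 · 0.032 = 0.0029091; with total 0.09883.
So P(bag C | data) = (0.02397) / (0.09883) = 0.24254.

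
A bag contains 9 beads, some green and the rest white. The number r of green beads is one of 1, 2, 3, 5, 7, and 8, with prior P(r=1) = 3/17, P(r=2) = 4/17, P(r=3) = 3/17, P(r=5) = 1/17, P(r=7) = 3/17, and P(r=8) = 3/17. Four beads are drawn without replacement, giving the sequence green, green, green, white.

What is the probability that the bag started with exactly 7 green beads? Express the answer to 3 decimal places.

0.482

Compute the likelihood of the observed sequence for each case: P(data | r = 1) = (1/9)(0/8) = 0; P(data | r = 2) = (2/9)(1/8)(0/7) = 0; P(data | r = 3) = (3/9)(2/8)(1/7)(6/6) = 0.011905; P(data | r = 5) = (5/9)(4/8)(3/7)(4/6) = 0.079365; P(data | r = 7) = (7/9)(6/8)(5/7)(2/6) = 0.13889; P(data | r = 8) = (8/9)(7/8)(6/7)(1/6) = 0.11111.
Weighting by the prior gives 3/17 · 0 = 0, 4/17 · 0 = 0, 3/17 · 0.011905 = 0.0021008, 1/17 · 0.079365 = 0.0046685, 3/17 · 0.13889 = 0.02451, 3/17 · 0.11111 = 0.019608; these sum to 0.050887.
Hence P(r = 7 | data) = (0.02451) / (0.050887) = 0.48165.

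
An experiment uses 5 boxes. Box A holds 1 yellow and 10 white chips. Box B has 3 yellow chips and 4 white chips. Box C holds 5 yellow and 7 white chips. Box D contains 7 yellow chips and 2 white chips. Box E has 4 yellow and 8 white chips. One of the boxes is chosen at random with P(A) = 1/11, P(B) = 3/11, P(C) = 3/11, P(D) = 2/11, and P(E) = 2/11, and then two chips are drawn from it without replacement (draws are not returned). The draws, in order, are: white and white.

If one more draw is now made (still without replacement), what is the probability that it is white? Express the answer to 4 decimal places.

0.5819

Under each hypothesis, the probability of the observed sequence is: P(data | box A) = (10/11)(9/10) = 0.81818; P(data | box B) = (4/7)(3/6) = 0.28571; P(data | box C) = (7/12)(6/11) = 0.31818; P(data | box D) = (2/9)(1/8) = 0.027778; P(data | box E) = (8/12)(7/11) = 0.42424.
Weighting by the prior gives 1/11 · 0.81818 = 0.07438, 3/11 · 0.28571 = 0.077922, 3/11 · 0.31818 = 0.086777, 2/11 · 0.027778 = 0.0050505, 2/11 · 0.42424 = 0.077135; with total 0.32126.
Dividing through by the total gives posterior P(box A | data) = 0.23152, P(box B | data) = 0.24255, P(box C | data) = 0.27011, P(box D | data) = 0.015721, P(box E | data) = 0.2401.
So P(white next | data) = Σ P(white next | H) P(H | data) = (8/9)(0.23152) + (2/5)(0.24255) + (1/2)(0.27011) + (0)(0.015721) + (3/5)(0.2401) = 0.58193.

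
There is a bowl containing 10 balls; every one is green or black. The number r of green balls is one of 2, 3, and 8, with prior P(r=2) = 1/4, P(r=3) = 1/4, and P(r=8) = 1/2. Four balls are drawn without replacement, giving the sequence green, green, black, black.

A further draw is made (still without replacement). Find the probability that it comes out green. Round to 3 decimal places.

Compute the likelihood of the observed sequence for each case: P(data | r = 2) = (2/10)(1/9)(8/8)(7/7) = 1/45; P(data | r = 3) = (3/10)(2/9)(7/8)(6/7) = 1/20; P(data | r = 8) = (8/10)(7/9)(2/8)(1/7) = 1/45.
Multiplying each by its prior: 1/4 · 1/45 = 1/180, 1/4 · 1/20 = 1/80, 1/2 · 1/45 = 1/90; these sum to 7/240.
The posterior is then P(r = 2 | data) = 4/21, P(r = 3 | data) = 3/7, P(r = 8 | data) = 8/21.
The predictive probability is P(green next | data) = (0)(4/21) + (1/6)(3/7) + (1)(8/21) = 19/42.

0.452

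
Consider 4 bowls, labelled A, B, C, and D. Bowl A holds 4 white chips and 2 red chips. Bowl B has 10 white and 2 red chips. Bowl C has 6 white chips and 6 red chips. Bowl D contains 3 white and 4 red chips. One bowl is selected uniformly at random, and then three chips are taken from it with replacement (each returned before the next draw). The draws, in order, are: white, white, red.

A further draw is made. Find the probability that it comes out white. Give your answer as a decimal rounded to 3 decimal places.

0.613

The likelihood of the observed sequence under each hypothesis: P(data | bowl A) = (4/6)(4/6)(2/6) = 0.14815; P(data | bowl B) = (10/12)(10/12)(2/12) = 0.11574; P(data | bowl C) = (6/12)(6/12)(6/12) = 0.125; P(data | bowl D) = (3/7)(3/7)(4/7) = 0.10496.
Weighting by the prior gives 1/4 · 0.14815 = 0.037037, 1/4 · 0.11574 = 0.028935, 1/4 · 0.125 = 0.03125, 1/4 · 0.10496 = 0.026239; summing to 0.12346.
The posterior is then P(bowl A | data) = 0.29999, P(bowl B | data) = 0.23437, P(bowl C | data) = 0.25312, P(bowl D | data) = 0.21253.
Averaging over the posterior, P(white next | data) = (2/3)(0.29999) + (5/6)(0.23437) + (1/2)(0.25312) + (3/7)(0.21253) = 0.61294.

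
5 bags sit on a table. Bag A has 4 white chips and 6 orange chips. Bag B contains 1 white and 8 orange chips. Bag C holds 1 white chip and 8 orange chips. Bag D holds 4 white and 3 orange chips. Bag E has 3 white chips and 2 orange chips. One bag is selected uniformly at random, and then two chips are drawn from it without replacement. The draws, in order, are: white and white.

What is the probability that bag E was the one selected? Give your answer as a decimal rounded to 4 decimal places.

The likelihood of the observed sequence under each hypothesis: P(data | bag A) = (4/10)(3/9) = 0.13333; P(data | bag B) = (1/9)(0/8) = 0; P(data | bag C) = (1/9)(0/8) = 0; P(data | bag D) = (4/7)(3/6) = 0.28571; P(data | bag E) = (3/5)(2/4) = 0.3.
Multiplying each by its prior: 1/5 · 0.13333 = 0.026667, 1/5 · 0 = 0, 1/5 · 0 = 0, 1/5 · 0.28571 = 0.057143, 1/5 · 0.3 = 0.06; summing to 0.14381.
By Bayes' rule, P(bag E | data) = (0.06) / (0.14381) = 0.41722.

0.4172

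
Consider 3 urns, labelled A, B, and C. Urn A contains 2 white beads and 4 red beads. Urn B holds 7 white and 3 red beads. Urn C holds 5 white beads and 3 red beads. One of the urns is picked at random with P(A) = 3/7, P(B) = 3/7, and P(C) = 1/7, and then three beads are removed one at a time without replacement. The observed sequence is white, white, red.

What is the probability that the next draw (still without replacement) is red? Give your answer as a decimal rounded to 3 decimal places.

0.466

Compute the likelihood of the observed sequence for each case: P(data | urn A) = (2/6)(1/5)(4/4) = 0.066667; P(data | urn B) = (7/10)(6/9)(3/8) = 0.175; P(data | urn C) = (5/8)(4/7)(3/6) = 0.17857.
The prior-weighted likelihoods are 3/7 · 0.066667 = 0.028571, 3/7 · 0.175 = 0.075, 1/7 · 0.17857 = 0.02551; these sum to 0.12908.
Normalising, the posterior is P(urn A | data) = 0.22134, P(urn B | data) = 0.58103, P(urn C | data) = 0.19763.
So P(red next | data) = Σ P(red next | H) P(H | data) = (1)(0.22134) + (2/7)(0.58103) + (2/5)(0.19763) = 0.4664.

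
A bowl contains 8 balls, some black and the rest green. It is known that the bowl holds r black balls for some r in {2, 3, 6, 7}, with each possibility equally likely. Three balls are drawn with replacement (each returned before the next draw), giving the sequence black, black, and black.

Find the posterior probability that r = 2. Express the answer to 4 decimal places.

Under each hypothesis, the probability of the observed sequence is: P(data | r = 2) = (2/8)(2/8)(2/8) = 0.015625; P(data | r = 3) = (3/8)(3/8)(3/8) = 0.052734; P(data | r = 6) = (6/8)(6/8)(6/8) = 0.42188; P(data | r = 7) = (7/8)(7/8)(7/8) = 0.66992.
Multiplying each by its prior: 1/4 · 0.015625 = 0.0039062, 1/4 · 0.052734 = 0.013184, 1/4 · 0.42188 = 0.10547, 1/4 · 0.66992 = 0.16748; summing to 0.29004.
Therefore the posterior P(r = 2 | data) = (0.0039062) / (0.29004) = 0.013468.

0.0135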